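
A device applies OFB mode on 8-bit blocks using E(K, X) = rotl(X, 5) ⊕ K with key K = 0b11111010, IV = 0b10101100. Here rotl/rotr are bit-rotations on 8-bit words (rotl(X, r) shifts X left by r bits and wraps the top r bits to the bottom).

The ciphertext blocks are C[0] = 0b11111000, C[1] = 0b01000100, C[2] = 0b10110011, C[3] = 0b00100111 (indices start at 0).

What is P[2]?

OFB decryption: S_i = E(K, S_{i−1}) with S_{−1} = IV; P_i = C_i ⊕ S_i.
P[0]: S = E(K, 0b10101100) = 0b01101111; 0b11111000 ⊕ 0b01101111 = 0b10010111.
P[1]: S = E(K, 0b01101111) = 0b00010111; 0b01000100 ⊕ 0b00010111 = 0b01010011.
P[2]: S = E(K, 0b00010111) = 0b00011000; 0b10110011 ⊕ 0b00011000 = 0b10101011.

P[2] = 0b10101011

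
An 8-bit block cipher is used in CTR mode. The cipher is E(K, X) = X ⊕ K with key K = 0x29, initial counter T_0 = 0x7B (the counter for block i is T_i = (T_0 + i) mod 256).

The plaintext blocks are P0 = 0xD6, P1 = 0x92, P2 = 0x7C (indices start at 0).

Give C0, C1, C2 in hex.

CTR encryption: S_i = E(K, T_i) where T_i is the counter for block i; C_i = P_i ⊕ S_i.
C0: T = 0x7B, S = E(K, T) = 0x52; 0xD6 ⊕ 0x52 = 0x84.
C1: T = 0x7C, S = E(K, T) = 0x55; 0x92 ⊕ 0x55 = 0xC7.
C2: T = 0x7D, S = E(K, T) = 0x54; 0x7C ⊕ 0x54 = 0x28.

C0 = 0x84, C1 = 0xC7, C2 = 0x28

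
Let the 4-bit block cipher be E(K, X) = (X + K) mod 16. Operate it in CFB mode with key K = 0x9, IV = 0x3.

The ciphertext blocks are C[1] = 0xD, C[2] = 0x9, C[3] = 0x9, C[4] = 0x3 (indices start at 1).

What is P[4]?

P[4] = 0x1

CFB decryption: P_i = C_i ⊕ E(K, C_{i−1}), with C_{0} = IV.
P[4]: E(K, 0x9) = 0x2; 0x3 ⊕ 0x2 = 0x1.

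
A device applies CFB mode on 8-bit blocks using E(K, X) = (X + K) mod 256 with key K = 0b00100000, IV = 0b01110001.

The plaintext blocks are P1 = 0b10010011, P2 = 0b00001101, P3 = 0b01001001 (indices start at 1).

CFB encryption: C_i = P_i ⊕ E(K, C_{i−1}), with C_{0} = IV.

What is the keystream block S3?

C1: E(K, 0b01110001) = 0b10010001; 0b10010011 ⊕ 0b10010001 = 0b00000010.
C2: E(K, 0b00000010) = 0b00100010; 0b00001101 ⊕ 0b00100010 = 0b00101111.
C3: E(K, 0b00101111) = 0b01001111; 0b01001001 ⊕ 0b01001111 = 0b00000110.
So S3 = 0b01001111.

0b01001111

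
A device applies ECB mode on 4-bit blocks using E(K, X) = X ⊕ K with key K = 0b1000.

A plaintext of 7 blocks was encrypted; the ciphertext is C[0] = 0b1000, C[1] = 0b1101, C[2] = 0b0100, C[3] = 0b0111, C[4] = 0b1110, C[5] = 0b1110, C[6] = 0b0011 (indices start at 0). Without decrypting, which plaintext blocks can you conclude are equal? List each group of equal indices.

P[4] = P[5]

ECB encrypts each block independently with the same key, so equal ciphertext blocks imply equal plaintext blocks.
C[4] = C[5] = 0b1110, so P[4] = P[5].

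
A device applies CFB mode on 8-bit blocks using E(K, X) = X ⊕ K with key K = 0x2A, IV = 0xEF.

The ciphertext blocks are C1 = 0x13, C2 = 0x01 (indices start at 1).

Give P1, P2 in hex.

P1 = 0xD6, P2 = 0x38

CFB decryption: P_i = C_i ⊕ E(K, C_{i−1}), with C_{0} = IV.
P1: E(K, 0xEF) = 0xC5; 0x13 ⊕ 0xC5 = 0xD6.
P2: E(K, 0x13) = 0x39; 0x01 ⊕ 0x39 = 0x38.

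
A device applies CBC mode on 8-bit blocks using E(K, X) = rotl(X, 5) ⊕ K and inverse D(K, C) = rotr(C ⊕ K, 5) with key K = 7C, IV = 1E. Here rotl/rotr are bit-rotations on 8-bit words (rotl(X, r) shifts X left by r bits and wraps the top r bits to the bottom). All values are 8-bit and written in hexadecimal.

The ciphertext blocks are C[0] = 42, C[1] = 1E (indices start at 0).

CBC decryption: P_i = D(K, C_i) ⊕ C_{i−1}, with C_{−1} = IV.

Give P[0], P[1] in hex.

P[0]: D(K, 42) = F1; F1 ⊕ 1E = EF.
P[1]: D(K, 1E) = 13; 13 ⊕ 42 = 51.

P[0] = EF, P[1] = 51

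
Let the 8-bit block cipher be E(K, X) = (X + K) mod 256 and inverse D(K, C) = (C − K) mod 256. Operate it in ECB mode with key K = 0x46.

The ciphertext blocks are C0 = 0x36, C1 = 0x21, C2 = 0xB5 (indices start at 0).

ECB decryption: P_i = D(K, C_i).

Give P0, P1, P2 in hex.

P0 = 0xF0, P1 = 0xDB, P2 = 0x6F

P0: D(K, 0x36) = 0xF0.
P1: D(K, 0x21) = 0xDB.
P2: D(K, 0xB5) = 0x6F.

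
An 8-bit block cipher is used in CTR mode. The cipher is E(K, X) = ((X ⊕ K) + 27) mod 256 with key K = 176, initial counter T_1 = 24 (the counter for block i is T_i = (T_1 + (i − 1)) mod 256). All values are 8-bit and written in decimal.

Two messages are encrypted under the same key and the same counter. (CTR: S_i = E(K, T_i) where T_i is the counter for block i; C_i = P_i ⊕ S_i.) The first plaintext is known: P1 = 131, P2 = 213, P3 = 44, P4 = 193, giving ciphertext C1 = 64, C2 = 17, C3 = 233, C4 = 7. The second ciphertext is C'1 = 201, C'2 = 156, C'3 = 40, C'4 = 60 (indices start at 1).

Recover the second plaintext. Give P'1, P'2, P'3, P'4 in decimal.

In CTR with a reused counter, both messages share the same keystream S_i, so C_i ⊕ C'_i = P_i ⊕ P'_i and thus P'_i = P_i ⊕ C_i ⊕ C'_i.
P'1: 131 ⊕ 64 ⊕ 201 = 10.
P'2: 213 ⊕ 17 ⊕ 156 = 88.
P'3: 44 ⊕ 233 ⊕ 40 = 237.
P'4: 193 ⊕ 7 ⊕ 60 = 250.

P'1 = 10, P'2 = 88, P'3 = 237, P'4 = 250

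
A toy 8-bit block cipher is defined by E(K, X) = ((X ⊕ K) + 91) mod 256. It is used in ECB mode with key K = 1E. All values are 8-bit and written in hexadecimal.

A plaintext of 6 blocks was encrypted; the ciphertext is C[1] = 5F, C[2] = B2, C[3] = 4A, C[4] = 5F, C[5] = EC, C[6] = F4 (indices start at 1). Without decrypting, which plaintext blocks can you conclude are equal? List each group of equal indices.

ECB encrypts each block independently with the same key, so equal ciphertext blocks imply equal plaintext blocks.
C[1] = C[4] = 5F, so P[1] = P[4].

P[1] = P[4]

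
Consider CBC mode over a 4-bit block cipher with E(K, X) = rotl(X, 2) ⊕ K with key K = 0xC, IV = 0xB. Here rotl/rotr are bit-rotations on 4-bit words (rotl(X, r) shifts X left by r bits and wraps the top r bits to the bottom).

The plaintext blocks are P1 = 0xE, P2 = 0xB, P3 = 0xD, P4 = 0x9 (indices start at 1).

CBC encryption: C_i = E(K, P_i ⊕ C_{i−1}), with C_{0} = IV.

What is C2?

C2 = 0x4

C1: P1 ⊕ 0xB = 0x5; E(K, 0x5) = 0x9.
C2: P2 ⊕ 0x9 = 0x2; E(K, 0x2) = 0x4.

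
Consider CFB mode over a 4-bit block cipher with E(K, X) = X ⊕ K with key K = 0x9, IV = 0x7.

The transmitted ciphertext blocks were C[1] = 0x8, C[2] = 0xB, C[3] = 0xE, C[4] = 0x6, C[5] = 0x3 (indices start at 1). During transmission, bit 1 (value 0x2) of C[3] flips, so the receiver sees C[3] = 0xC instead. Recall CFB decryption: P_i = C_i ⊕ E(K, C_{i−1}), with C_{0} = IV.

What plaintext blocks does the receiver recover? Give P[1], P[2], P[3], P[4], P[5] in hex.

Only C[3] changed, to 0xC. In CFB, a change in C_i flips the same bit in P_i and garbles P_{i+1}. Decrypting the received ciphertext:
P[1]: E(K, 0x7) = 0xE; 0x8 ⊕ 0xE = 0x6.
P[2]: E(K, 0x8) = 0x1; 0xB ⊕ 0x1 = 0xA.
P[3]: E(K, 0xB) = 0x2; 0xC ⊕ 0x2 = 0xE.
P[4]: E(K, 0xC) = 0x5; 0x6 ⊕ 0x5 = 0x3.
P[5]: E(K, 0x6) = 0xF; 0x3 ⊕ 0xF = 0xC.
Blocks that differ from the original plaintext: P[3], P[4].

P[1] = 0x6, P[2] = 0xA, P[3] = 0xE, P[4] = 0x3, P[5] = 0xC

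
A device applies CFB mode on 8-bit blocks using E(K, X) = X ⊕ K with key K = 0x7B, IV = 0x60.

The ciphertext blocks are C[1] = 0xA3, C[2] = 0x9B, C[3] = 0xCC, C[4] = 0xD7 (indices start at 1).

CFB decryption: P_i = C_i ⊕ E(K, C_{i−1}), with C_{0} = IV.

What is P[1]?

P[1]: E(K, 0x60) = 0x1B; 0xA3 ⊕ 0x1B = 0xB8.

P[1] = 0xB8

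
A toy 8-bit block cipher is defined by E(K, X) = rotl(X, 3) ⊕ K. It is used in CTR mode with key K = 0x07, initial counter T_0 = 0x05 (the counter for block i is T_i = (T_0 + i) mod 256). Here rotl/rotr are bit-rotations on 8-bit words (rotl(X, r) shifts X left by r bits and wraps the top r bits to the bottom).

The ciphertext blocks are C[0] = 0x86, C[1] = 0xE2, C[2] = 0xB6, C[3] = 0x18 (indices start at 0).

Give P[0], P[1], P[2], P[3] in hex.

P[0] = 0xA9, P[1] = 0xD5, P[2] = 0x89, P[3] = 0x5F

CTR decryption: S_i = E(K, T_i) where T_i is the counter for block i; P_i = C_i ⊕ S_i.
P[0]: T = 0x05, S = E(K, T) = 0x2F; 0x86 ⊕ 0x2F = 0xA9.
P[1]: T = 0x06, S = E(K, T) = 0x37; 0xE2 ⊕ 0x37 = 0xD5.
P[2]: T = 0x07, S = E(K, T) = 0x3F; 0xB6 ⊕ 0x3F = 0x89.
P[3]: T = 0x08, S = E(K, T) = 0x47; 0x18 ⊕ 0x47 = 0x5F.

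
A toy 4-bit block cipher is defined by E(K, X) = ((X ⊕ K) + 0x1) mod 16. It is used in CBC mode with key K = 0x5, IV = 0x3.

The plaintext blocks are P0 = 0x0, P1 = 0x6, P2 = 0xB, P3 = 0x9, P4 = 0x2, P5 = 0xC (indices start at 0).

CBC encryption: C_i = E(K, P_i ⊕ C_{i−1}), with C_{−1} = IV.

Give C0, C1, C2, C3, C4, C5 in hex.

C0: P0 ⊕ 0x3 = 0x3; E(K, 0x3) = 0x7.
C1: P1 ⊕ 0x7 = 0x1; E(K, 0x1) = 0x5.
C2: P2 ⊕ 0x5 = 0xE; E(K, 0xE) = 0xC.
C3: P3 ⊕ 0xC = 0x5; E(K, 0x5) = 0x1.
C4: P4 ⊕ 0x1 = 0x3; E(K, 0x3) = 0x7.
C5: P5 ⊕ 0x7 = 0xB; E(K, 0xB) = 0xF.

C0 = 0x7, C1 = 0x5, C2 = 0xC, C3 = 0x1, C4 = 0x7, C5 = 0xF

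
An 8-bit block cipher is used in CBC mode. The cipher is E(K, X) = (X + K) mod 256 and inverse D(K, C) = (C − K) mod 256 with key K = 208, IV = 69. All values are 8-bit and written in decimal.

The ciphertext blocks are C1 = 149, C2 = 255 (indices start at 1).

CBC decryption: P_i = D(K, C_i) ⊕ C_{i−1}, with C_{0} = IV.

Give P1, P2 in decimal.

P1 = 128, P2 = 186

P1: D(K, 149) = 197; 197 ⊕ 69 = 128.
P2: D(K, 255) = 47; 47 ⊕ 149 = 186.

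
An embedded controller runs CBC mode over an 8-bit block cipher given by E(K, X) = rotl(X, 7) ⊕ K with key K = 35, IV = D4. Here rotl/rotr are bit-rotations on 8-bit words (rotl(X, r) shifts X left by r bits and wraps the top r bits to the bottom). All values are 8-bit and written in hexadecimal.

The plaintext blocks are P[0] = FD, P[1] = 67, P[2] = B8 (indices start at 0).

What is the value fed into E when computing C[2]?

EE

CBC encryption: C_i = E(K, P_i ⊕ C_{i−1}), with C_{−1} = IV.
C[0]: P[0] ⊕ D4 = 29; E(K, 29) = A1.
C[1]: P[1] ⊕ A1 = C6; E(K, C6) = 56.
C[2]: P[2] ⊕ 56 = EE; E(K, EE) = 42.
So the input to E for block [2] is EE.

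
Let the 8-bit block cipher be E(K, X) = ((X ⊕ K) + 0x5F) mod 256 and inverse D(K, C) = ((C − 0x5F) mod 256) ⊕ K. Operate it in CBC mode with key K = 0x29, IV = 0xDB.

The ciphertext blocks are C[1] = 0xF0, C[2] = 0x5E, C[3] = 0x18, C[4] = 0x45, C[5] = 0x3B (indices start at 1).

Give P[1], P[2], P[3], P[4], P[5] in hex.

P[1] = 0x63, P[2] = 0x26, P[3] = 0xCE, P[4] = 0xD7, P[5] = 0xB0

CBC decryption: P_i = D(K, C_i) ⊕ C_{i−1}, with C_{0} = IV.
P[1]: D(K, 0xF0) = 0xB8; 0xB8 ⊕ 0xDB = 0x63.
P[2]: D(K, 0x5E) = 0xD6; 0xD6 ⊕ 0xF0 = 0x26.
P[3]: D(K, 0x18) = 0x90; 0x90 ⊕ 0x5E = 0xCE.
P[4]: D(K, 0x45) = 0xCF; 0xCF ⊕ 0x18 = 0xD7.
P[5]: D(K, 0x3B) = 0xF5; 0xF5 ⊕ 0x45 = 0xB0.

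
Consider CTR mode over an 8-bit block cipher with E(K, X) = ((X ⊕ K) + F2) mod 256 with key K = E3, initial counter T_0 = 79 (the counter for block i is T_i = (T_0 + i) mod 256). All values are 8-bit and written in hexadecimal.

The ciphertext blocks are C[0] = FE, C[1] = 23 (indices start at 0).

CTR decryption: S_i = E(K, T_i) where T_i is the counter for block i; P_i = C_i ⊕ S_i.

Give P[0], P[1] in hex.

P[0] = 72, P[1] = A8

P[0]: T = 79, S = E(K, T) = 8C; FE ⊕ 8C = 72.
P[1]: T = 7A, S = E(K, T) = 8B; 23 ⊕ 8B = A8.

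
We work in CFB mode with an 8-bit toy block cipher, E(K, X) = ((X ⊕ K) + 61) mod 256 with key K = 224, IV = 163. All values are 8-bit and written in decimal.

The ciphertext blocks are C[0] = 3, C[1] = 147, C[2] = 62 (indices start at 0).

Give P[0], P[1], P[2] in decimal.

P[0] = 131, P[1] = 179, P[2] = 142

CFB decryption: P_i = C_i ⊕ E(K, C_{i−1}), with C_{−1} = IV.
P[0]: E(K, 163) = 128; 3 ⊕ 128 = 131.
P[1]: E(K, 3) = 32; 147 ⊕ 32 = 179.
P[2]: E(K, 147) = 176; 62 ⊕ 176 = 142.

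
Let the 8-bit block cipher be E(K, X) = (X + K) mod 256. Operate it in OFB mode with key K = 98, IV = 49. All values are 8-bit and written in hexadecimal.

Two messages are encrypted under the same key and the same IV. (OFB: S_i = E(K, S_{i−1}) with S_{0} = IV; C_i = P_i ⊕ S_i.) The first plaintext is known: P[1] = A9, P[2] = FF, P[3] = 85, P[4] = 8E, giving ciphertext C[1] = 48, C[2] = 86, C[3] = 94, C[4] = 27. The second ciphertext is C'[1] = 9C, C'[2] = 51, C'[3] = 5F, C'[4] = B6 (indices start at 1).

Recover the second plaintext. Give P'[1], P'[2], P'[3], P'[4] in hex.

P'[1] = 7D, P'[2] = 28, P'[3] = 4E, P'[4] = 1F

In OFB with a reused IV, both messages share the same keystream S_i, so C_i ⊕ C'_i = P_i ⊕ P'_i and thus P'_i = P_i ⊕ C_i ⊕ C'_i.
P'[1]: A9 ⊕ 48 ⊕ 9C = 7D.
P'[2]: FF ⊕ 86 ⊕ 51 = 28.
P'[3]: 85 ⊕ 94 ⊕ 5F = 4E.
P'[4]: 8E ⊕ 27 ⊕ B6 = 1F.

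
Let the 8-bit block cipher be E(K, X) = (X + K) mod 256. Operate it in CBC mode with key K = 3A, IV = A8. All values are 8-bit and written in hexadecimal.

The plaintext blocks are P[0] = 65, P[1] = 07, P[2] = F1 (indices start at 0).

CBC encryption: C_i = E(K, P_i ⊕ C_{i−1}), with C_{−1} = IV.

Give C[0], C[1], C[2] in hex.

C[0]: P[0] ⊕ A8 = CD; E(K, CD) = 07.
C[1]: P[1] ⊕ 07 = 00; E(K, 00) = 3A.
C[2]: P[2] ⊕ 3A = CB; E(K, CB) = 05.

C[0] = 07, C[1] = 3A, C[2] = 05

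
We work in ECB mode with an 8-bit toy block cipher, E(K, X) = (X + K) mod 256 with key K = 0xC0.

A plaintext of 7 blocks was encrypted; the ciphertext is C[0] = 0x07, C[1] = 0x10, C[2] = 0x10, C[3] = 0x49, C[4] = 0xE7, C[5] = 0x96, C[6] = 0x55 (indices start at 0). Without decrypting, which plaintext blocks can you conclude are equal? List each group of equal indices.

P[1] = P[2]

ECB encrypts each block independently with the same key, so equal ciphertext blocks imply equal plaintext blocks.
C[1] = C[2] = 0x10, so P[1] = P[2].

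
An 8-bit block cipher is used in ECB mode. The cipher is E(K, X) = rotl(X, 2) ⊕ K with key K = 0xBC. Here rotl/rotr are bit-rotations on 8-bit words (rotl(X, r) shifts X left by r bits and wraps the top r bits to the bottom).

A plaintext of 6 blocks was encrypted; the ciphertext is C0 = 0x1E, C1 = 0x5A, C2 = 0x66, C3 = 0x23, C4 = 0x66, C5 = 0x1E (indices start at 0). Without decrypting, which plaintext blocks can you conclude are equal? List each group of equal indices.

ECB encrypts each block independently with the same key, so equal ciphertext blocks imply equal plaintext blocks.
C0 = C5 = 0x1E, so P0 = P5.
C2 = C4 = 0x66, so P2 = P4.

P0 = P5; P2 = P4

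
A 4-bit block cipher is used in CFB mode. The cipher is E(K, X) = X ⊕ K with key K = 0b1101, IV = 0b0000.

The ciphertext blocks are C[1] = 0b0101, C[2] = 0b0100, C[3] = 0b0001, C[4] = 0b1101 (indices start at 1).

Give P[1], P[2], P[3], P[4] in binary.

CFB decryption: P_i = C_i ⊕ E(K, C_{i−1}), with C_{0} = IV.
P[1]: E(K, 0b0000) = 0b1101; 0b0101 ⊕ 0b1101 = 0b1000.
P[2]: E(K, 0b0101) = 0b1000; 0b0100 ⊕ 0b1000 = 0b1100.
P[3]: E(K, 0b0100) = 0b1001; 0b0001 ⊕ 0b1001 = 0b1000.
P[4]: E(K, 0b0001) = 0b1100; 0b1101 ⊕ 0b1100 = 0b0001.

P[1] = 0b1000, P[2] = 0b1100, P[3] = 0b1000, P[4] = 0b0001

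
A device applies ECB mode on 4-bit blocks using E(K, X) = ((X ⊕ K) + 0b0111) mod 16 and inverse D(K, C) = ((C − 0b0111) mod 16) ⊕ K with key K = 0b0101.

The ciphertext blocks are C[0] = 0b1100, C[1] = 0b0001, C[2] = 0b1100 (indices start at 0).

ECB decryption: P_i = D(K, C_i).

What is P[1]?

P[1]: D(K, 0b0001) = 0b1111.

P[1] = 0b1111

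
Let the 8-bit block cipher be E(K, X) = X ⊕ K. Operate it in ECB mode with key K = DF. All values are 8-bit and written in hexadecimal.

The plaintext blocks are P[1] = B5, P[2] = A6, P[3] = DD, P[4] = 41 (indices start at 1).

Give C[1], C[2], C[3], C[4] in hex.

C[1] = 6A, C[2] = 79, C[3] = 02, C[4] = 9E

ECB encryption: C_i = E(K, P_i).
C[1]: E(K, B5) = 6A.
C[2]: E(K, A6) = 79.
C[3]: E(K, DD) = 02.
C[4]: E(K, 41) = 9E.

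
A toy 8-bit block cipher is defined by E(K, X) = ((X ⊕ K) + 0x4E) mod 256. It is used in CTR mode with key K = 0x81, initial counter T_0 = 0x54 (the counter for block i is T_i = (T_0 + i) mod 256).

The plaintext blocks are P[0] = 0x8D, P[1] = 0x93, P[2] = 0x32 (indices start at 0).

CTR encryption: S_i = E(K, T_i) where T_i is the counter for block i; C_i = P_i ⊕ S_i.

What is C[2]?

C[0]: T = 0x54, S = E(K, T) = 0x23; 0x8D ⊕ 0x23 = 0xAE.
C[1]: T = 0x55, S = E(K, T) = 0x22; 0x93 ⊕ 0x22 = 0xB1.
C[2]: T = 0x56, S = E(K, T) = 0x25; 0x32 ⊕ 0x25 = 0x17.

C[2] = 0x17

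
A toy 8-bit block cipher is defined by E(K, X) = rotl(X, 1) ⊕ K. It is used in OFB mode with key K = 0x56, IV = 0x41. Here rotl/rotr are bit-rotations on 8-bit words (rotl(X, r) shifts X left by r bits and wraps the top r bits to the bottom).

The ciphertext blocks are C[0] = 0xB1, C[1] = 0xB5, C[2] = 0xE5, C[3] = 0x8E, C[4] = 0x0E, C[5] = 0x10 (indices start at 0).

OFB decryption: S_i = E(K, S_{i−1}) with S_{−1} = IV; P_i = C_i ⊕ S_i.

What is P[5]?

P[5] = 0xFE

P[0]: S = E(K, 0x41) = 0xD4; 0xB1 ⊕ 0xD4 = 0x65.
P[1]: S = E(K, 0xD4) = 0xFF; 0xB5 ⊕ 0xFF = 0x4A.
P[2]: S = E(K, 0xFF) = 0xA9; 0xE5 ⊕ 0xA9 = 0x4C.
P[3]: S = E(K, 0xA9) = 0x05; 0x8E ⊕ 0x05 = 0x8B.
P[4]: S = E(K, 0x05) = 0x5C; 0x0E ⊕ 0x5C = 0x52.
P[5]: S = E(K, 0x5C) = 0xEE; 0x10 ⊕ 0xEE = 0xFE.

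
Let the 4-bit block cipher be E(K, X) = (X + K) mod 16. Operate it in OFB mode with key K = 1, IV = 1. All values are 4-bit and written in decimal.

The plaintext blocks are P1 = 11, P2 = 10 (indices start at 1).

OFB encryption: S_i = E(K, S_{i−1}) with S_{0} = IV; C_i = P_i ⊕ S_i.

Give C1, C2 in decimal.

C1 = 9, C2 = 9

C1: S = E(K, 1) = 2; 11 ⊕ 2 = 9.
C2: S = E(K, 2) = 3; 10 ⊕ 3 = 9.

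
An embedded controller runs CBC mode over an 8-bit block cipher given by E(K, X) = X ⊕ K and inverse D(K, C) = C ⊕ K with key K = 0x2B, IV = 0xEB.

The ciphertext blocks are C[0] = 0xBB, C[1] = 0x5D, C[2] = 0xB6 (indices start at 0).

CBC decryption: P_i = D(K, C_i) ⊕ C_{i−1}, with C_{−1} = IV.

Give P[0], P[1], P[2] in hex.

P[0]: D(K, 0xBB) = 0x90; 0x90 ⊕ 0xEB = 0x7B.
P[1]: D(K, 0x5D) = 0x76; 0x76 ⊕ 0xBB = 0xCD.
P[2]: D(K, 0xB6) = 0x9D; 0x9D ⊕ 0x5D = 0xC0.

P[0] = 0x7B, P[1] = 0xCD, P[2] = 0xC0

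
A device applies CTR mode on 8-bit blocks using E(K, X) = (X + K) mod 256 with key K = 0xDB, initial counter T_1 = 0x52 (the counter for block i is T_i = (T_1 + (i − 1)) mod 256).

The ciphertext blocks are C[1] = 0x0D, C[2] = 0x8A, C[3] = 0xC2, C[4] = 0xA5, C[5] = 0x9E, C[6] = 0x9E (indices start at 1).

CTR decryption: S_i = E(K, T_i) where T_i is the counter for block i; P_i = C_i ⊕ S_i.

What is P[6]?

P[6]: T = 0x57, S = E(K, T) = 0x32; 0x9E ⊕ 0x32 = 0xAC.

P[6] = 0xAC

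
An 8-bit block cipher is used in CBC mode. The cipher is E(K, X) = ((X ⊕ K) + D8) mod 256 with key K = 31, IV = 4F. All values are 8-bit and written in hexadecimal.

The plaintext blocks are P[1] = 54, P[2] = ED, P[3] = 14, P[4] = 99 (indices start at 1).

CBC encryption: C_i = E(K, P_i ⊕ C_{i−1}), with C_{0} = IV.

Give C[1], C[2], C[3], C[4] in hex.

C[1]: P[1] ⊕ 4F = 1B; E(K, 1B) = 02.
C[2]: P[2] ⊕ 02 = EF; E(K, EF) = B6.
C[3]: P[3] ⊕ B6 = A2; E(K, A2) = 6B.
C[4]: P[4] ⊕ 6B = F2; E(K, F2) = 9B.

C[1] = 02, C[2] = B6, C[3] = 6B, C[4] = 9B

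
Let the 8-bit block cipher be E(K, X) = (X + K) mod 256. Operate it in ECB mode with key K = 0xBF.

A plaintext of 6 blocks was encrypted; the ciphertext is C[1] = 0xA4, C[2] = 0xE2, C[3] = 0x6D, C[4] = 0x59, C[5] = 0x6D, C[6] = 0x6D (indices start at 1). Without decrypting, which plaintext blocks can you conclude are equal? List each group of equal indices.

P[3] = P[5] = P[6]

ECB encrypts each block independently with the same key, so equal ciphertext blocks imply equal plaintext blocks.
C[3] = C[5] = C[6] = 0x6D, so P[3] = P[5] = P[6].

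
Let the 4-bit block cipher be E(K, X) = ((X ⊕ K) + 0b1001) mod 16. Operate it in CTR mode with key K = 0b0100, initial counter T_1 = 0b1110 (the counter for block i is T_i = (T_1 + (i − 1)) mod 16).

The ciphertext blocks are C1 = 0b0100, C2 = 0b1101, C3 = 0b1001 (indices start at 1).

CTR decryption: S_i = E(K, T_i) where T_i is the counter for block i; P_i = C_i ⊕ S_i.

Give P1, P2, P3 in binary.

P1 = 0b0111, P2 = 0b1001, P3 = 0b0100

P1: T = 0b1110, S = E(K, T) = 0b0011; 0b0100 ⊕ 0b0011 = 0b0111.
P2: T = 0b1111, S = E(K, T) = 0b0100; 0b1101 ⊕ 0b0100 = 0b1001.
P3: T = 0b0000, S = E(K, T) = 0b1101; 0b1001 ⊕ 0b1101 = 0b0100.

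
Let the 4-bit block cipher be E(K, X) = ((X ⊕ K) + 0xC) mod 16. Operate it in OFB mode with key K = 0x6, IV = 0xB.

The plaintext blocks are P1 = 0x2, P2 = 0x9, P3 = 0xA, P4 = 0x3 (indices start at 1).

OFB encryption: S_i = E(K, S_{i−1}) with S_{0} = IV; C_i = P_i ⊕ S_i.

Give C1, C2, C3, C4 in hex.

C1 = 0xB, C2 = 0x2, C3 = 0x3, C4 = 0x8

C1: S = E(K, 0xB) = 0x9; 0x2 ⊕ 0x9 = 0xB.
C2: S = E(K, 0x9) = 0xB; 0x9 ⊕ 0xB = 0x2.
C3: S = E(K, 0xB) = 0x9; 0xA ⊕ 0x9 = 0x3.
C4: S = E(K, 0x9) = 0xB; 0x3 ⊕ 0xB = 0x8.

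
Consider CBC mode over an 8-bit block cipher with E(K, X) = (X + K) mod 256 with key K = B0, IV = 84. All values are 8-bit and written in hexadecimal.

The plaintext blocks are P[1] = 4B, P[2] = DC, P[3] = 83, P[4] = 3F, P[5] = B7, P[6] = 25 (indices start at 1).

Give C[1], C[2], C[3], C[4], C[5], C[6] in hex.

CBC encryption: C_i = E(K, P_i ⊕ C_{i−1}), with C_{0} = IV.
C[1]: P[1] ⊕ 84 = CF; E(K, CF) = 7F.
C[2]: P[2] ⊕ 7F = A3; E(K, A3) = 53.
C[3]: P[3] ⊕ 53 = D0; E(K, D0) = 80.
C[4]: P[4] ⊕ 80 = BF; E(K, BF) = 6F.
C[5]: P[5] ⊕ 6F = D8; E(K, D8) = 88.
C[6]: P[6] ⊕ 88 = AD; E(K, AD) = 5D.

C[1] = 7F, C[2] = 53, C[3] = 80, C[4] = 6F, C[5] = 88, C[6] = 5D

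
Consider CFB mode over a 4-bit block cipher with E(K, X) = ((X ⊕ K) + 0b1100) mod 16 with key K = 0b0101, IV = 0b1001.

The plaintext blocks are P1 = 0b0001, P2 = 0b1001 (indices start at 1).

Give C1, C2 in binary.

C1 = 0b1001, C2 = 0b0001

CFB encryption: C_i = P_i ⊕ E(K, C_{i−1}), with C_{0} = IV.
C1: E(K, 0b1001) = 0b1000; 0b0001 ⊕ 0b1000 = 0b1001.
C2: E(K, 0b1001) = 0b1000; 0b1001 ⊕ 0b1000 = 0b0001.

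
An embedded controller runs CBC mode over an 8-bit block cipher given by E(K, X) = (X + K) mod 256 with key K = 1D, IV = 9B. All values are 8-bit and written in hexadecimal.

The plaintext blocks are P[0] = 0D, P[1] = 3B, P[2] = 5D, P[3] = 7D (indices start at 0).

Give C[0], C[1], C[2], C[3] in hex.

CBC encryption: C_i = E(K, P_i ⊕ C_{i−1}), with C_{−1} = IV.
C[0]: P[0] ⊕ 9B = 96; E(K, 96) = B3.
C[1]: P[1] ⊕ B3 = 88; E(K, 88) = A5.
C[2]: P[2] ⊕ A5 = F8; E(K, F8) = 15.
C[3]: P[3] ⊕ 15 = 68; E(K, 68) = 85.

C[0] = B3, C[1] = A5, C[2] = 15, C[3] = 85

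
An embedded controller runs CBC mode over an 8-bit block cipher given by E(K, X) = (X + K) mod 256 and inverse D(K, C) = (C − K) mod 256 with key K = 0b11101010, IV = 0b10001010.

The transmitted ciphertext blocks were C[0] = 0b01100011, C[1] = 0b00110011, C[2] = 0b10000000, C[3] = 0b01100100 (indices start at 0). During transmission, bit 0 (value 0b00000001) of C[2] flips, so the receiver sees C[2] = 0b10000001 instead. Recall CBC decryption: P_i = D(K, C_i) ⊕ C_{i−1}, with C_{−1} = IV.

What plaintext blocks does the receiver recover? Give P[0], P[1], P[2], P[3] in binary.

Only C[2] changed, to 0b10000001. In CBC, a change in C_i garbles P_i and flips the same bit in P_{i+1}. Decrypting the received ciphertext:
P[0]: D(K, 0b01100011) = 0b01111001; 0b01111001 ⊕ 0b10001010 = 0b11110011.
P[1]: D(K, 0b00110011) = 0b01001001; 0b01001001 ⊕ 0b01100011 = 0b00101010.
P[2]: D(K, 0b10000001) = 0b10010111; 0b10010111 ⊕ 0b00110011 = 0b10100100.
P[3]: D(K, 0b01100100) = 0b01111010; 0b01111010 ⊕ 0b10000001 = 0b11111011.
Blocks that differ from the original plaintext: P[2], P[3].

P[0] = 0b11110011, P[1] = 0b00101010, P[2] = 0b10100100, P[3] = 0b11111011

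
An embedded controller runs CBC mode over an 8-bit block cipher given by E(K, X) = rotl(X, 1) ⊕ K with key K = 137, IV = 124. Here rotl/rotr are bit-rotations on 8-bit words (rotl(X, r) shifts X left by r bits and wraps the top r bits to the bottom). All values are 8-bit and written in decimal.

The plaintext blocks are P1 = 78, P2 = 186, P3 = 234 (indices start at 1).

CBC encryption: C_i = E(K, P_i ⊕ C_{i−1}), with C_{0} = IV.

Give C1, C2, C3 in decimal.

C1: P1 ⊕ 124 = 50; E(K, 50) = 237.
C2: P2 ⊕ 237 = 87; E(K, 87) = 39.
C3: P3 ⊕ 39 = 205; E(K, 205) = 18.

C1 = 237, C2 = 39, C3 = 18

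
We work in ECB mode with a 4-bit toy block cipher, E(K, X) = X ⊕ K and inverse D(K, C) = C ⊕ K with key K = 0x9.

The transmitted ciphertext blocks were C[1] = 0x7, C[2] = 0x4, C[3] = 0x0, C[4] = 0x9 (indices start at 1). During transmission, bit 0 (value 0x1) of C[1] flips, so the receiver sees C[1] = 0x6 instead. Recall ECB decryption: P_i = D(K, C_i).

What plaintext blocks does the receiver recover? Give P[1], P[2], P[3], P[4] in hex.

P[1] = 0xF, P[2] = 0xD, P[3] = 0x9, P[4] = 0x0

Only C[1] changed, to 0x6. In ECB, a change in C_i affects only P_i. Decrypting the received ciphertext:
P[1]: D(K, 0x6) = 0xF.
P[2]: D(K, 0x4) = 0xD.
P[3]: D(K, 0x0) = 0x9.
P[4]: D(K, 0x9) = 0x0.
Blocks that differ from the original plaintext: P[1].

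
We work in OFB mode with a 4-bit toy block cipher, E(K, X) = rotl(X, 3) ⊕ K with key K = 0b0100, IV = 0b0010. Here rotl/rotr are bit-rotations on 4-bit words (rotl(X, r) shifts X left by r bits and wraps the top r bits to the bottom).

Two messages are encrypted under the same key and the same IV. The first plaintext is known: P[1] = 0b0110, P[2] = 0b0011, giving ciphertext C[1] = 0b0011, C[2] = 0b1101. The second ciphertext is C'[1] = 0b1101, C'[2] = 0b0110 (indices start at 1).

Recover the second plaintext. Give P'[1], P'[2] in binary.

In OFB with a reused IV, both messages share the same keystream S_i, so C_i ⊕ C'_i = P_i ⊕ P'_i and thus P'_i = P_i ⊕ C_i ⊕ C'_i.
P'[1]: 0b0110 ⊕ 0b0011 ⊕ 0b1101 = 0b1000.
P'[2]: 0b0011 ⊕ 0b1101 ⊕ 0b0110 = 0b1000.

P'[1] = 0b1000, P'[2] = 0b1000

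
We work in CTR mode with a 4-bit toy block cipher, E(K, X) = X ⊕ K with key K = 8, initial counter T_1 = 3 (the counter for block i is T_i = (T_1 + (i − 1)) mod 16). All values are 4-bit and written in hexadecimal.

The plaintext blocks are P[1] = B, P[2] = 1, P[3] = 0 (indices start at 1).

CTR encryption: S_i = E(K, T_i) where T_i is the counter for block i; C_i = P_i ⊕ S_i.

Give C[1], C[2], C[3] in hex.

C[1]: T = 3, S = E(K, T) = B; B ⊕ B = 0.
C[2]: T = 4, S = E(K, T) = C; 1 ⊕ C = D.
C[3]: T = 5, S = E(K, T) = D; 0 ⊕ D = D.

C[1] = 0, C[2] = D, C[3] = D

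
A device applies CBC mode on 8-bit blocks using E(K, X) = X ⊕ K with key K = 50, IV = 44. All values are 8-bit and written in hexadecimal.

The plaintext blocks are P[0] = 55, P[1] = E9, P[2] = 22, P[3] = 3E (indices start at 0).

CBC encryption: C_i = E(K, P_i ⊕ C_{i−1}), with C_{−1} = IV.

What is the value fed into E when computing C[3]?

C[0]: P[0] ⊕ 44 = 11; E(K, 11) = 41.
C[1]: P[1] ⊕ 41 = A8; E(K, A8) = F8.
C[2]: P[2] ⊕ F8 = DA; E(K, DA) = 8A.
C[3]: P[3] ⊕ 8A = B4; E(K, B4) = E4.
So the input to E for block [3] is B4.

B4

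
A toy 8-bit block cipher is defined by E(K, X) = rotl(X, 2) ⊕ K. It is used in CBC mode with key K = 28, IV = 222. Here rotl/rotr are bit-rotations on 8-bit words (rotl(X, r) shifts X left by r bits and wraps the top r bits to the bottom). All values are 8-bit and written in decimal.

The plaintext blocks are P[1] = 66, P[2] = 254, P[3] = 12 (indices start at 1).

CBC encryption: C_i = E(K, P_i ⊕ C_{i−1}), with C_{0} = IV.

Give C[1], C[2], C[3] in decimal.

C[1] = 110, C[2] = 94, C[3] = 85

C[1]: P[1] ⊕ 222 = 156; E(K, 156) = 110.
C[2]: P[2] ⊕ 110 = 144; E(K, 144) = 94.
C[3]: P[3] ⊕ 94 = 82; E(K, 82) = 85.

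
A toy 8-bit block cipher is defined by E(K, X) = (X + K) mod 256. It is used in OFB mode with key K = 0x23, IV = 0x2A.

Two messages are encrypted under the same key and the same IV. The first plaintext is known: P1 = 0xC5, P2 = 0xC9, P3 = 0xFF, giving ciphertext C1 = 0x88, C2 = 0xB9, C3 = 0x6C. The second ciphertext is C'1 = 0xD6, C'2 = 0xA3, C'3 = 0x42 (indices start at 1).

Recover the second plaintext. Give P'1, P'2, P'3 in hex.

In OFB with a reused IV, both messages share the same keystream S_i, so C_i ⊕ C'_i = P_i ⊕ P'_i and thus P'_i = P_i ⊕ C_i ⊕ C'_i.
P'1: 0xC5 ⊕ 0x88 ⊕ 0xD6 = 0x9B.
P'2: 0xC9 ⊕ 0xB9 ⊕ 0xA3 = 0xD3.
P'3: 0xFF ⊕ 0x6C ⊕ 0x42 = 0xD1.

P'1 = 0x9B, P'2 = 0xD3, P'3 = 0xD1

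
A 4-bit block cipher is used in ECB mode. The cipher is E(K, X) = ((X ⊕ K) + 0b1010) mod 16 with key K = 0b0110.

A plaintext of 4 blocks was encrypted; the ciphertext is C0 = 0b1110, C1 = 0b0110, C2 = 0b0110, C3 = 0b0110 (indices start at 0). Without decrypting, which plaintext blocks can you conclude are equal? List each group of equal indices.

P1 = P2 = P3

ECB encrypts each block independently with the same key, so equal ciphertext blocks imply equal plaintext blocks.
C1 = C2 = C3 = 0b0110, so P1 = P2 = P3.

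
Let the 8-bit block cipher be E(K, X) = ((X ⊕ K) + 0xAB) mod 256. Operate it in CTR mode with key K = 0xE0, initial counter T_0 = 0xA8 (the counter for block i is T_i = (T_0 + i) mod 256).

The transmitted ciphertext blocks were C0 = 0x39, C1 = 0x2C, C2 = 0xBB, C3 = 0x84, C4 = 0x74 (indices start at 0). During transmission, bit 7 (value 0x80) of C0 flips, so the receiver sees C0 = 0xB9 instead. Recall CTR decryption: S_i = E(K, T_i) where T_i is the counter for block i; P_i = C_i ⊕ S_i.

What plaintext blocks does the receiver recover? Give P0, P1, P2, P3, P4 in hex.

Only C0 changed, to 0xB9. In CTR, a change in C_i flips the same bit in P_i only; the keystream is unaffected. Decrypting the received ciphertext:
P0: T = 0xA8, S = E(K, T) = 0xF3; 0xB9 ⊕ 0xF3 = 0x4A.
P1: T = 0xA9, S = E(K, T) = 0xF4; 0x2C ⊕ 0xF4 = 0xD8.
P2: T = 0xAA, S = E(K, T) = 0xF5; 0xBB ⊕ 0xF5 = 0x4E.
P3: T = 0xAB, S = E(K, T) = 0xF6; 0x84 ⊕ 0xF6 = 0x72.
P4: T = 0xAC, S = E(K, T) = 0xF7; 0x74 ⊕ 0xF7 = 0x83.
Blocks that differ from the original plaintext: P0.

P0 = 0x4A, P1 = 0xD8, P2 = 0x4E, P3 = 0x72, P4 = 0x83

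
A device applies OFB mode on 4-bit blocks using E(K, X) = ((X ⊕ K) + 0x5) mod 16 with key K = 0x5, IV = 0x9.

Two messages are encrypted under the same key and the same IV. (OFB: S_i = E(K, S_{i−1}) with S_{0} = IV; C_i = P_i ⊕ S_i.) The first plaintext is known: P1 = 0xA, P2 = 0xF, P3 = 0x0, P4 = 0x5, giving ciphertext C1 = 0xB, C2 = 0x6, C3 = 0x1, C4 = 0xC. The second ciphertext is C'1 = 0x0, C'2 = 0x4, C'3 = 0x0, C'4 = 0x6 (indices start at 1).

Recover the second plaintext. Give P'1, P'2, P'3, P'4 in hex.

P'1 = 0x1, P'2 = 0xD, P'3 = 0x1, P'4 = 0xF

In OFB with a reused IV, both messages share the same keystream S_i, so C_i ⊕ C'_i = P_i ⊕ P'_i and thus P'_i = P_i ⊕ C_i ⊕ C'_i.
P'1: 0xA ⊕ 0xB ⊕ 0x0 = 0x1.
P'2: 0xF ⊕ 0x6 ⊕ 0x4 = 0xD.
P'3: 0x0 ⊕ 0x1 ⊕ 0x0 = 0x1.
P'4: 0x5 ⊕ 0xC ⊕ 0x6 = 0xF.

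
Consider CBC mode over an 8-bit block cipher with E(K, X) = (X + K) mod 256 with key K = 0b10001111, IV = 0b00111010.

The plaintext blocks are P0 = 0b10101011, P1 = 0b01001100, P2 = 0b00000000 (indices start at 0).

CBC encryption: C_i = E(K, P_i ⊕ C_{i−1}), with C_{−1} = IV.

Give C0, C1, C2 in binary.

C0: P0 ⊕ 0b00111010 = 0b10010001; E(K, 0b10010001) = 0b00100000.
C1: P1 ⊕ 0b00100000 = 0b01101100; E(K, 0b01101100) = 0b11111011.
C2: P2 ⊕ 0b11111011 = 0b11111011; E(K, 0b11111011) = 0b10001010.

C0 = 0b00100000, C1 = 0b11111011, C2 = 0b10001010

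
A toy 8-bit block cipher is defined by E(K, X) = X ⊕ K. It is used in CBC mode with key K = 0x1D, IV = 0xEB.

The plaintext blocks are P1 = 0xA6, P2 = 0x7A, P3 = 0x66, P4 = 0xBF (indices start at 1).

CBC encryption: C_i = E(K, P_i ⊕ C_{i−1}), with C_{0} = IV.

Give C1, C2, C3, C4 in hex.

C1 = 0x50, C2 = 0x37, C3 = 0x4C, C4 = 0xEE

C1: P1 ⊕ 0xEB = 0x4D; E(K, 0x4D) = 0x50.
C2: P2 ⊕ 0x50 = 0x2A; E(K, 0x2A) = 0x37.
C3: P3 ⊕ 0x37 = 0x51; E(K, 0x51) = 0x4C.
C4: P4 ⊕ 0x4C = 0xF3; E(K, 0xF3) = 0xEE.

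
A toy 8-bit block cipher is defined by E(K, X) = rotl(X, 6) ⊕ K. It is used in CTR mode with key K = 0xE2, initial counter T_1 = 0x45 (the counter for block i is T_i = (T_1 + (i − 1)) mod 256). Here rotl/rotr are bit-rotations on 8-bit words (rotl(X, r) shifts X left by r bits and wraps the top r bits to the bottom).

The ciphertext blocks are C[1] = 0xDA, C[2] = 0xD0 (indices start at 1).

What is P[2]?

CTR decryption: S_i = E(K, T_i) where T_i is the counter for block i; P_i = C_i ⊕ S_i.
P[2]: T = 0x46, S = E(K, T) = 0x73; 0xD0 ⊕ 0x73 = 0xA3.

P[2] = 0xA3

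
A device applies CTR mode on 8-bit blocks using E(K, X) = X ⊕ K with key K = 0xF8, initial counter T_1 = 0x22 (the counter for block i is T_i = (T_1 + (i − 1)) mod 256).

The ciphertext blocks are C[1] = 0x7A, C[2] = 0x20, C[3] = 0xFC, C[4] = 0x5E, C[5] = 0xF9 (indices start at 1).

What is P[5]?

P[5] = 0x27

CTR decryption: S_i = E(K, T_i) where T_i is the counter for block i; P_i = C_i ⊕ S_i.
P[5]: T = 0x26, S = E(K, T) = 0xDE; 0xF9 ⊕ 0xDE = 0x27.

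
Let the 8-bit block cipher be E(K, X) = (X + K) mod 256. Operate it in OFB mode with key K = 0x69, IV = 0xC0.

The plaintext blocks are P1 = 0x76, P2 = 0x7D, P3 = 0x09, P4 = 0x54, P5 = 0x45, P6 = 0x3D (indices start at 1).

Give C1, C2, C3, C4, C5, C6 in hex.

C1 = 0x5F, C2 = 0xEF, C3 = 0xF2, C4 = 0x30, C5 = 0x88, C6 = 0x0B

OFB encryption: S_i = E(K, S_{i−1}) with S_{0} = IV; C_i = P_i ⊕ S_i.
C1: S = E(K, 0xC0) = 0x29; 0x76 ⊕ 0x29 = 0x5F.
C2: S = E(K, 0x29) = 0x92; 0x7D ⊕ 0x92 = 0xEF.
C3: S = E(K, 0x92) = 0xFB; 0x09 ⊕ 0xFB = 0xF2.
C4: S = E(K, 0xFB) = 0x64; 0x54 ⊕ 0x64 = 0x30.
C5: S = E(K, 0x64) = 0xCD; 0x45 ⊕ 0xCD = 0x88.
C6: S = E(K, 0xCD) = 0x36; 0x3D ⊕ 0x36 = 0x0B.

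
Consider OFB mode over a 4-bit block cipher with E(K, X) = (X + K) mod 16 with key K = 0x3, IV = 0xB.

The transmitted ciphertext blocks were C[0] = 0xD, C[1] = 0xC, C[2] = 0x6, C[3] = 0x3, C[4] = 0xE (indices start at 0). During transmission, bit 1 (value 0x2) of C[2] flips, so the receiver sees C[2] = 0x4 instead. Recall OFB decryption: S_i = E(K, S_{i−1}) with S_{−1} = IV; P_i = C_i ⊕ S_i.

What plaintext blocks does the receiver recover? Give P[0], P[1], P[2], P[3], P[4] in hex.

Only C[2] changed, to 0x4. In OFB, a change in C_i flips the same bit in P_i only; the keystream is unaffected. Decrypting the received ciphertext:
P[0]: S = E(K, 0xB) = 0xE; 0xD ⊕ 0xE = 0x3.
P[1]: S = E(K, 0xE) = 0x1; 0xC ⊕ 0x1 = 0xD.
P[2]: S = E(K, 0x1) = 0x4; 0x4 ⊕ 0x4 = 0x0.
P[3]: S = E(K, 0x4) = 0x7; 0x3 ⊕ 0x7 = 0x4.
P[4]: S = E(K, 0x7) = 0xA; 0xE ⊕ 0xA = 0x4.
Blocks that differ from the original plaintext: P[2].

P[0] = 0x3, P[1] = 0xD, P[2] = 0x0, P[3] = 0x4, P[4] = 0x4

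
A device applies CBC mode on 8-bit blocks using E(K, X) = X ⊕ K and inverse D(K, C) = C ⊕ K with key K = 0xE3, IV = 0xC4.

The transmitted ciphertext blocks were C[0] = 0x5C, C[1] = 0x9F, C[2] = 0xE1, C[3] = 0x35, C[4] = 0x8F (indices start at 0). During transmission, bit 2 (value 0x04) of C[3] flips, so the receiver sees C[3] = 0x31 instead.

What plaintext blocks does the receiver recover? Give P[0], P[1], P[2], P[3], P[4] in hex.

CBC decryption: P_i = D(K, C_i) ⊕ C_{i−1}, with C_{−1} = IV.
Only C[3] changed, to 0x31. In CBC, a change in C_i garbles P_i and flips the same bit in P_{i+1}. Decrypting the received ciphertext:
P[0]: D(K, 0x5C) = 0xBF; 0xBF ⊕ 0xC4 = 0x7B.
P[1]: D(K, 0x9F) = 0x7C; 0x7C ⊕ 0x5C = 0x20.
P[2]: D(K, 0xE1) = 0x02; 0x02 ⊕ 0x9F = 0x9D.
P[3]: D(K, 0x31) = 0xD2; 0xD2 ⊕ 0xE1 = 0x33.
P[4]: D(K, 0x8F) = 0x6C; 0x6C ⊕ 0x31 = 0x5D.
Blocks that differ from the original plaintext: P[3], P[4].

P[0] = 0x7B, P[1] = 0x20, P[2] = 0x9D, P[3] = 0x33, P[4] = 0x5D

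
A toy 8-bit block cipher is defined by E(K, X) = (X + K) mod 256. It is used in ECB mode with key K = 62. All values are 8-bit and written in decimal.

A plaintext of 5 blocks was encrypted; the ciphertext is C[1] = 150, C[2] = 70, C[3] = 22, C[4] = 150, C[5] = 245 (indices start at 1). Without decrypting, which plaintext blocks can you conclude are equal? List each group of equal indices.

P[1] = P[4]

ECB encrypts each block independently with the same key, so equal ciphertext blocks imply equal plaintext blocks.
C[1] = C[4] = 150, so P[1] = P[4].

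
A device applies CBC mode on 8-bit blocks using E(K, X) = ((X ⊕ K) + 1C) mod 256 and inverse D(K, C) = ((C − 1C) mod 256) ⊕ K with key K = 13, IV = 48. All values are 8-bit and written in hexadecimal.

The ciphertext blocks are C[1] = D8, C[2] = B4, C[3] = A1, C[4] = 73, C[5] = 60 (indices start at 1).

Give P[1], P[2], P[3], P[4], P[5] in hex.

CBC decryption: P_i = D(K, C_i) ⊕ C_{i−1}, with C_{0} = IV.
P[1]: D(K, D8) = AF; AF ⊕ 48 = E7.
P[2]: D(K, B4) = 8B; 8B ⊕ D8 = 53.
P[3]: D(K, A1) = 96; 96 ⊕ B4 = 22.
P[4]: D(K, 73) = 44; 44 ⊕ A1 = E5.
P[5]: D(K, 60) = 57; 57 ⊕ 73 = 24.

P[1] = E7, P[2] = 53, P[3] = 22, P[4] = E5, P[5] = 24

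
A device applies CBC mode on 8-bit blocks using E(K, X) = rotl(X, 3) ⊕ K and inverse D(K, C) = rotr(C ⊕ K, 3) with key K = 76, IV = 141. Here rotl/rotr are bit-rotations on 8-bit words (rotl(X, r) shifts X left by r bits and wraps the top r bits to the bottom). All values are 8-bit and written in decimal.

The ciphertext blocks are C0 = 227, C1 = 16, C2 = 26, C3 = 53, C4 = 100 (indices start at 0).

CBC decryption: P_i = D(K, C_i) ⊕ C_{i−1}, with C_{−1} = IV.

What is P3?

P3: D(K, 53) = 47; 47 ⊕ 26 = 53.

P3 = 53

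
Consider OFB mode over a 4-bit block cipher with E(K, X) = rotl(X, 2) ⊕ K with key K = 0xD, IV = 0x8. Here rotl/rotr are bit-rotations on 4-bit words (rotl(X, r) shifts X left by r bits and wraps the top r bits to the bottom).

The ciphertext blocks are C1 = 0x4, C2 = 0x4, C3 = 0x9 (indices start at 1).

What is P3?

P3 = 0xC

OFB decryption: S_i = E(K, S_{i−1}) with S_{0} = IV; P_i = C_i ⊕ S_i.
P1: S = E(K, 0x8) = 0xF; 0x4 ⊕ 0xF = 0xB.
P2: S = E(K, 0xF) = 0x2; 0x4 ⊕ 0x2 = 0x6.
P3: S = E(K, 0x2) = 0x5; 0x9 ⊕ 0x5 = 0xC.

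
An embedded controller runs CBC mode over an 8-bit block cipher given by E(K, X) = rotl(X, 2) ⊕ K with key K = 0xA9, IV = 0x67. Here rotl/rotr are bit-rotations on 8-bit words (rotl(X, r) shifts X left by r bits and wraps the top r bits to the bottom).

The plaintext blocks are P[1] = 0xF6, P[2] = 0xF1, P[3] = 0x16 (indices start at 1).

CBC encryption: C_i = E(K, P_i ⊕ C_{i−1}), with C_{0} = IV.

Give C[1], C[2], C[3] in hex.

C[1] = 0xEF, C[2] = 0xD1, C[3] = 0xB6

C[1]: P[1] ⊕ 0x67 = 0x91; E(K, 0x91) = 0xEF.
C[2]: P[2] ⊕ 0xEF = 0x1E; E(K, 0x1E) = 0xD1.
C[3]: P[3] ⊕ 0xD1 = 0xC7; E(K, 0xC7) = 0xB6.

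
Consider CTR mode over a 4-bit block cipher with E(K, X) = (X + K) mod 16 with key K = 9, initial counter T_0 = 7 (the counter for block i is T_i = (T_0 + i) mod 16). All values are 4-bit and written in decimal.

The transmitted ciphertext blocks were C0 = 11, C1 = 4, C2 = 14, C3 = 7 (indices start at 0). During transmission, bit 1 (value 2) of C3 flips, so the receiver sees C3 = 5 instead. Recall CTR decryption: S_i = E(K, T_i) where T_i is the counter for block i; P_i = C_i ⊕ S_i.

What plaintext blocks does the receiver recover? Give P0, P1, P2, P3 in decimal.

Only C3 changed, to 5. In CTR, a change in C_i flips the same bit in P_i only; the keystream is unaffected. Decrypting the received ciphertext:
P0: T = 7, S = E(K, T) = 0; 11 ⊕ 0 = 11.
P1: T = 8, S = E(K, T) = 1; 4 ⊕ 1 = 5.
P2: T = 9, S = E(K, T) = 2; 14 ⊕ 2 = 12.
P3: T = 10, S = E(K, T) = 3; 5 ⊕ 3 = 6.
Blocks that differ from the original plaintext: P3.

P0 = 11, P1 = 5, P2 = 12, P3 = 6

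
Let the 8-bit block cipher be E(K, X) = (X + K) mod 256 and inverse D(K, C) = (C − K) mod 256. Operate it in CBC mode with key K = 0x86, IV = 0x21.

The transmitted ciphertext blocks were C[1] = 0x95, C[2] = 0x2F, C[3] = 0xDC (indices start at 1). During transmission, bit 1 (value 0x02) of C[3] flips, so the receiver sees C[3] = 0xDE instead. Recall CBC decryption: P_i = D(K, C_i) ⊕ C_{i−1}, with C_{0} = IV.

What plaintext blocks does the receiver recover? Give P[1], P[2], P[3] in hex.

Only C[3] changed, to 0xDE. In CBC, a change in C_i garbles P_i and flips the same bit in P_{i+1}. Decrypting the received ciphertext:
P[1]: D(K, 0x95) = 0x0F; 0x0F ⊕ 0x21 = 0x2E.
P[2]: D(K, 0x2F) = 0xA9; 0xA9 ⊕ 0x95 = 0x3C.
P[3]: D(K, 0xDE) = 0x58; 0x58 ⊕ 0x2F = 0x77.
Blocks that differ from the original plaintext: P[3].

P[1] = 0x2E, P[2] = 0x3C, P[3] = 0x77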